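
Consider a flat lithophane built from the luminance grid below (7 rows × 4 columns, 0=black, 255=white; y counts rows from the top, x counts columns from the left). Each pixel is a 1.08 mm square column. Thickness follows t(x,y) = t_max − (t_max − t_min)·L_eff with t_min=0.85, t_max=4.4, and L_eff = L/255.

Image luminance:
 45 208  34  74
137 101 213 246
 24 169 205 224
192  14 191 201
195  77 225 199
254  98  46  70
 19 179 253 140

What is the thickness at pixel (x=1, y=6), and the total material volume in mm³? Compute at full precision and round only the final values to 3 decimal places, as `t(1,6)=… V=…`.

t(1,6)=1.908 V=78.212

span = t_max - t_min = 4.4 - 0.85 = 3.550
L(1,6) = 179, L_eff = 179/255 = 0.701961
t(1,6) = 4.4 - 3.550·0.701961 = 1.908
Σt over all 7·4 pixels = 341977/5100 ≈ 67.0543137
V = pitch²·Σt = 1.08²·341977/5100 = 78.212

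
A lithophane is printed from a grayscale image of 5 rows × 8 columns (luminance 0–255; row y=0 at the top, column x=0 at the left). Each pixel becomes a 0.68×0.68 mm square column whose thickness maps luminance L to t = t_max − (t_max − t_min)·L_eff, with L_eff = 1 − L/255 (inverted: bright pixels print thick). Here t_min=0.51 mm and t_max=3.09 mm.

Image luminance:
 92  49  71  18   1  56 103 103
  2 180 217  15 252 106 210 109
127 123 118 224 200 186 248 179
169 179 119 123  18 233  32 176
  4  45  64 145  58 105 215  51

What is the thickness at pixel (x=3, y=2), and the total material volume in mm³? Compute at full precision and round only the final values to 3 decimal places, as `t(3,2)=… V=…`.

span = t_max - t_min = 3.09 - 0.51 = 2.580
L(3,2) = 224, L_eff = 1 - 224/255 = 0.121569 (inverted)
t(3,2) = 3.09 - 2.580·0.121569 = 2.776
Σt over all 5·8 pixels = 2319/34 ≈ 68.2058824
V = pitch²·Σt = 0.68²·2319/34 = 31.538

t(3,2)=2.776 V=31.538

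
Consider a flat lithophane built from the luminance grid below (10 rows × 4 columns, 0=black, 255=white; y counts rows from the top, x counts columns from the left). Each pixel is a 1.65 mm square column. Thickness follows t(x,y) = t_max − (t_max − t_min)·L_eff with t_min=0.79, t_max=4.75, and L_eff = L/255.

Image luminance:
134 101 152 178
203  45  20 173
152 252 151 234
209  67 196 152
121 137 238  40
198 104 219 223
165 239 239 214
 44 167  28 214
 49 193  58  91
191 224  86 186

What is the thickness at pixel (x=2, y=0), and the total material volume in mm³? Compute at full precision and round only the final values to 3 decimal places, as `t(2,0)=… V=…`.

t(2,0)=2.390 V=259.924

span = t_max - t_min = 4.75 - 0.79 = 3.960
L(2,0) = 152, L_eff = 152/255 = 0.596078
t(2,0) = 4.75 - 3.960·0.596078 = 2.390
Σt over all 10·4 pixels = 202879/2125 ≈ 95.4724706
V = pitch²·Σt = 1.65²·202879/2125 = 259.924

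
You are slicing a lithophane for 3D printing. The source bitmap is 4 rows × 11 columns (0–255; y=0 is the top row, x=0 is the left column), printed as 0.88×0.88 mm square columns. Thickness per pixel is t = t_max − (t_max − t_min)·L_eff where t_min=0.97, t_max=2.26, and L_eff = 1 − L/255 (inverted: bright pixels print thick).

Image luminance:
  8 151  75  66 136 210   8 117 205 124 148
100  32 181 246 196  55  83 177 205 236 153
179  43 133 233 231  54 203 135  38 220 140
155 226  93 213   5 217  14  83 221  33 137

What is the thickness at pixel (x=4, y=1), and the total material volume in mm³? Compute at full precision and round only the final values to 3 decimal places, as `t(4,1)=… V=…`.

t(4,1)=1.962 V=56.235

span = t_max - t_min = 2.26 - 0.97 = 1.290
L(4,1) = 196, L_eff = 1 - 196/255 = 0.231373 (inverted)
t(4,1) = 2.26 - 1.290·0.231373 = 1.962
Σt over all 4·11 pixels = 308627/4250 ≈ 72.6181176
V = pitch²·Σt = 0.88²·308627/4250 = 56.235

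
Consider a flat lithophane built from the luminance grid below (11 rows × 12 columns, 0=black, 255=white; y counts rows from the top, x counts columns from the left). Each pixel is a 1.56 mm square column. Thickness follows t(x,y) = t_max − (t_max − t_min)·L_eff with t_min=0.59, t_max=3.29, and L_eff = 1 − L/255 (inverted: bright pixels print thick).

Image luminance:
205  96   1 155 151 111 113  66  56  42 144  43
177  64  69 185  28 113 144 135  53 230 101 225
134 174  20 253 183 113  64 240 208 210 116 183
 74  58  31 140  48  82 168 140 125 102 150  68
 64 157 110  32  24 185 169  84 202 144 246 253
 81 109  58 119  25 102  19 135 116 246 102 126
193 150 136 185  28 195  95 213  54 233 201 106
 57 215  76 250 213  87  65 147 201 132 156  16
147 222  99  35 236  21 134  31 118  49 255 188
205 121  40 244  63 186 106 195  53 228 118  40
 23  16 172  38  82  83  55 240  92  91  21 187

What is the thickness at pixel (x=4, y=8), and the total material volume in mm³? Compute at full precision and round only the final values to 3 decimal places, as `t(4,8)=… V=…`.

t(4,8)=3.089 V=610.493

span = t_max - t_min = 3.29 - 0.59 = 2.700
L(4,8) = 236, L_eff = 1 - 236/255 = 0.074510 (inverted)
t(4,8) = 3.29 - 2.700·0.074510 = 3.089
Σt over all 11·12 pixels = 250.86
V = pitch²·Σt = 1.56²·250.86 = 610.493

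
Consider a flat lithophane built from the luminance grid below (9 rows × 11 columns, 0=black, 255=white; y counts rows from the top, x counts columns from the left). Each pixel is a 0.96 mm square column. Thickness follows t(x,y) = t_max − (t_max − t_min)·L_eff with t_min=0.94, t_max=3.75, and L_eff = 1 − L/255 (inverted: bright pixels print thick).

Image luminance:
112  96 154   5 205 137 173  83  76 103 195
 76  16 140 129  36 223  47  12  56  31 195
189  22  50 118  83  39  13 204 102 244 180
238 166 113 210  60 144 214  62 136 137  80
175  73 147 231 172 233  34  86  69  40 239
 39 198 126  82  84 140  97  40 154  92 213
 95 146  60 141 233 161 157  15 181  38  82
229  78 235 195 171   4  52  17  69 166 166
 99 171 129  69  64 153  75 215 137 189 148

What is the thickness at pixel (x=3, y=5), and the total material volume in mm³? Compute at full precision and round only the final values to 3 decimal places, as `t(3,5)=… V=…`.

t(3,5)=1.844 V=207.713

span = t_max - t_min = 3.75 - 0.94 = 2.810
L(3,5) = 82, L_eff = 1 - 82/255 = 0.678431 (inverted)
t(3,5) = 3.75 - 2.810·0.678431 = 1.844
Σt over all 9·11 pixels = 2873639/12750 ≈ 225.3834510
V = pitch²·Σt = 0.96²·2873639/12750 = 207.713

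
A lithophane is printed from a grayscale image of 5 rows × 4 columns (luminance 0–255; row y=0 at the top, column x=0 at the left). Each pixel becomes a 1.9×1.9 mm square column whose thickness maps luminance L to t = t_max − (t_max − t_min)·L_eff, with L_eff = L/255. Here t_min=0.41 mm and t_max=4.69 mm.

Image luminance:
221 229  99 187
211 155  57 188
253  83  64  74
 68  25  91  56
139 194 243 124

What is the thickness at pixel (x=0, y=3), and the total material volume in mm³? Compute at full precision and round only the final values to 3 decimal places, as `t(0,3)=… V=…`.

t(0,3)=3.549 V=171.325

span = t_max - t_min = 4.69 - 0.41 = 4.280
L(0,3) = 68, L_eff = 68/255 = 0.266667
t(0,3) = 4.69 - 4.280·0.266667 = 3.549
Σt over all 5·4 pixels = 302548/6375 ≈ 47.4585098
V = pitch²·Σt = 1.9²·302548/6375 = 171.325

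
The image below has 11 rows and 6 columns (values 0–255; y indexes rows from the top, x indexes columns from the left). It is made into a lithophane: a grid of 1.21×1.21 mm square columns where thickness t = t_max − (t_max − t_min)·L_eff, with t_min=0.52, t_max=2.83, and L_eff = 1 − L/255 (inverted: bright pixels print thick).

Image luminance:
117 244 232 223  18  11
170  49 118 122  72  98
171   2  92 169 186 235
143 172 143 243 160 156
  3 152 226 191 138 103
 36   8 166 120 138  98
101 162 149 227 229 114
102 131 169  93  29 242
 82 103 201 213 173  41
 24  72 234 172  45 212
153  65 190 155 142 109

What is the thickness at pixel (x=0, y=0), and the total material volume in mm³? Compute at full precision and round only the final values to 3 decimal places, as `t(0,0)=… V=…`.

t(0,0)=1.580 V=167.745

span = t_max - t_min = 2.83 - 0.52 = 2.310
L(0,0) = 117, L_eff = 1 - 117/255 = 0.541176 (inverted)
t(0,0) = 2.83 - 2.310·0.541176 = 1.580
Σt over all 11·6 pixels = 973863/8500 ≈ 114.5721176
V = pitch²·Σt = 1.21²·973863/8500 = 167.745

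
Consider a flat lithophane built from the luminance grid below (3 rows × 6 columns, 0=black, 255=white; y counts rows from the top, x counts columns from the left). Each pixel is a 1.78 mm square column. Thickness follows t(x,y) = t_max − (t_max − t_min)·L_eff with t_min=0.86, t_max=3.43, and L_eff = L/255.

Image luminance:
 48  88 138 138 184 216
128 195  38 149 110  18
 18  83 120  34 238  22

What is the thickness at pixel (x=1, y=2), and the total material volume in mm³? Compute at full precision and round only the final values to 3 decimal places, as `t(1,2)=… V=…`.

t(1,2)=2.593 V=132.870

span = t_max - t_min = 3.43 - 0.86 = 2.570
L(1,2) = 83, L_eff = 83/255 = 0.325490
t(1,2) = 3.43 - 2.570·0.325490 = 2.593
Σt over all 3·6 pixels = 71291/1700 ≈ 41.9358824
V = pitch²·Σt = 1.78²·71291/1700 = 132.870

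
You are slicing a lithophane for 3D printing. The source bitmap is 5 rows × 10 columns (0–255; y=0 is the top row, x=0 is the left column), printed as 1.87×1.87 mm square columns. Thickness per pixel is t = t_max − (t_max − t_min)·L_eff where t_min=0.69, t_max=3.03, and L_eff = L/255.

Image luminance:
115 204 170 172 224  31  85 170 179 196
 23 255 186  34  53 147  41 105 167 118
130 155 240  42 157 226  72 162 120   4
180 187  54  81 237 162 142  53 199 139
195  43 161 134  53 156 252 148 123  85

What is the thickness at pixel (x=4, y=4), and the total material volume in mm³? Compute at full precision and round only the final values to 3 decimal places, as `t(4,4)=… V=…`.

span = t_max - t_min = 3.03 - 0.69 = 2.340
L(4,4) = 53, L_eff = 53/255 = 0.207843
t(4,4) = 3.03 - 2.340·0.207843 = 2.544
Σt over all 5·10 pixels = 189981/2125 ≈ 89.4028235
V = pitch²·Σt = 1.87²·189981/2125 = 312.633

t(4,4)=2.544 V=312.633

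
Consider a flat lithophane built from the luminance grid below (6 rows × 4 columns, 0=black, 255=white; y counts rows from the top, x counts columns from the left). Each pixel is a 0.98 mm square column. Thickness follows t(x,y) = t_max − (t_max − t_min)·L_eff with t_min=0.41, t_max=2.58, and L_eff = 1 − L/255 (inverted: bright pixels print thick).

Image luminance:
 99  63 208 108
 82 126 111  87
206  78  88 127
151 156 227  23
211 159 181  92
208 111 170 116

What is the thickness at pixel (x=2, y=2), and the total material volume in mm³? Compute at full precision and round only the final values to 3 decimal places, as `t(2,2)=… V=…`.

t(2,2)=1.159 V=35.505

span = t_max - t_min = 2.58 - 0.41 = 2.170
L(2,2) = 88, L_eff = 1 - 88/255 = 0.654902 (inverted)
t(2,2) = 2.58 - 2.170·0.654902 = 1.159
Σt over all 6·4 pixels = 235679/6375 ≈ 36.9692549
V = pitch²·Σt = 0.98²·235679/6375 = 35.505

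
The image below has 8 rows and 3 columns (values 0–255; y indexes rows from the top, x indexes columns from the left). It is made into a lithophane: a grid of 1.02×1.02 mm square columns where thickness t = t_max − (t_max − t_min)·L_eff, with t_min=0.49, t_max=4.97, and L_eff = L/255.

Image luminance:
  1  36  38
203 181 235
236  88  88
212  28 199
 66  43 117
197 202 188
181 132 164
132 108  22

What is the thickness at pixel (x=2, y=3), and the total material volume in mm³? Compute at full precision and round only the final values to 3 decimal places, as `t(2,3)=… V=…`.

span = t_max - t_min = 4.97 - 0.49 = 4.480
L(2,3) = 199, L_eff = 199/255 = 0.780392
t(2,3) = 4.97 - 4.480·0.780392 = 1.474
Σt over all 8·3 pixels = 413546/6375 ≈ 64.8699608
V = pitch²·Σt = 1.02²·413546/6375 = 67.491

t(2,3)=1.474 V=67.491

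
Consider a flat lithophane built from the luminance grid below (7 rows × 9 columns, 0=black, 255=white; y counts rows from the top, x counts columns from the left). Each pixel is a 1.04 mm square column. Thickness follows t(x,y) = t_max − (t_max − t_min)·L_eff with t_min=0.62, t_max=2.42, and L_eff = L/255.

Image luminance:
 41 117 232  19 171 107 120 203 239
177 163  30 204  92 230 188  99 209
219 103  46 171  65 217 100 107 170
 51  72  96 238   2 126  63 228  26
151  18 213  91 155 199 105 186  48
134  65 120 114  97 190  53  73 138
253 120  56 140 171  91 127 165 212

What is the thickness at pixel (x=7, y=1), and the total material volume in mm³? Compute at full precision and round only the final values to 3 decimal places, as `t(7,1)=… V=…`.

t(7,1)=1.721 V=102.097

span = t_max - t_min = 2.42 - 0.62 = 1.800
L(7,1) = 99, L_eff = 99/255 = 0.388235
t(7,1) = 2.42 - 1.800·0.388235 = 1.721
Σt over all 7·9 pixels = 16047/170 ≈ 94.3941176
V = pitch²·Σt = 1.04²·16047/170 = 102.097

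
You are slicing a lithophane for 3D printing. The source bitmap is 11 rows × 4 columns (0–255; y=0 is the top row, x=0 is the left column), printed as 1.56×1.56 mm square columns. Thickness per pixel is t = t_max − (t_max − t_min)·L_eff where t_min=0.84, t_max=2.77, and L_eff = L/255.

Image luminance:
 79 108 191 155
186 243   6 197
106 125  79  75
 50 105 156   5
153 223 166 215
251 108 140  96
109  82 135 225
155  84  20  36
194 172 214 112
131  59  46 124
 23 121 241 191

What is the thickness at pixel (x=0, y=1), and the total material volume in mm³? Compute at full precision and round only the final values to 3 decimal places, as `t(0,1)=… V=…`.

span = t_max - t_min = 2.77 - 0.84 = 1.930
L(0,1) = 186, L_eff = 186/255 = 0.729412
t(0,1) = 2.77 - 1.930·0.729412 = 1.362
Σt over all 11·4 pixels = 502346/6375 ≈ 78.7993725
V = pitch²·Σt = 1.56²·502346/6375 = 191.766

t(0,1)=1.362 V=191.766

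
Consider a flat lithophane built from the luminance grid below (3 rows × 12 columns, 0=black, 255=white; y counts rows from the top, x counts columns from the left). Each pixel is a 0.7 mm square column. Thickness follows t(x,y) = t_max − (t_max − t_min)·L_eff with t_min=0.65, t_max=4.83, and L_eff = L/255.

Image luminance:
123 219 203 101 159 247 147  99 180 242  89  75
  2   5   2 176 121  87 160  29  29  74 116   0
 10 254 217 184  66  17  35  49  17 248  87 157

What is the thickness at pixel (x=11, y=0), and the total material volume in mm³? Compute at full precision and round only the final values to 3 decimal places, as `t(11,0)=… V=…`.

span = t_max - t_min = 4.83 - 0.65 = 4.180
L(11,0) = 75, L_eff = 75/255 = 0.294118
t(11,0) = 4.83 - 4.180·0.294118 = 3.601
Σt over all 3·12 pixels = 229256/2125 ≈ 107.8851765
V = pitch²·Σt = 0.7²·229256/2125 = 52.864

t(11,0)=3.601 V=52.864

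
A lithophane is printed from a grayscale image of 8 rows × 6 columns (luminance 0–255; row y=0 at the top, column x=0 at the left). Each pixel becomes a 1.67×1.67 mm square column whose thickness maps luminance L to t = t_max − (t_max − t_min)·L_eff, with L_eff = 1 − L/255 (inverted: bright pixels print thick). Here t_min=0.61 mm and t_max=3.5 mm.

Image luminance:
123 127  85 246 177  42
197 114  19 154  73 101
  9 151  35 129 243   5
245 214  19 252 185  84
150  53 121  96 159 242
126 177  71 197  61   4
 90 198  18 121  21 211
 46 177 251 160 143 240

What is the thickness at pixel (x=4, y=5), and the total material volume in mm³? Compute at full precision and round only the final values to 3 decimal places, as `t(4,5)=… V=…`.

t(4,5)=1.301 V=276.425

span = t_max - t_min = 3.5 - 0.61 = 2.890
L(4,5) = 61, L_eff = 1 - 61/255 = 0.760784 (inverted)
t(4,5) = 3.5 - 2.890·0.760784 = 1.301
Σt over all 8·6 pixels = 99.116
V = pitch²·Σt = 1.67²·99.116 = 276.425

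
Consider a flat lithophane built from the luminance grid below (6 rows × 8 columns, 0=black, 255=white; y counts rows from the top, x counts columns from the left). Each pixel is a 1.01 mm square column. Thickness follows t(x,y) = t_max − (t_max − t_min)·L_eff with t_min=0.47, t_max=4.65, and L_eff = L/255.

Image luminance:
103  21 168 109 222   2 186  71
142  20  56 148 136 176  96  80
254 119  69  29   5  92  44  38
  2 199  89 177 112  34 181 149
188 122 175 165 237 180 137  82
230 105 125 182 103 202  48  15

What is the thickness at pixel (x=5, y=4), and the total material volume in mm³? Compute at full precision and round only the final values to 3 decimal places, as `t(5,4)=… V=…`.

t(5,4)=1.699 V=133.627

span = t_max - t_min = 4.65 - 0.47 = 4.180
L(5,4) = 180, L_eff = 180/255 = 0.705882
t(5,4) = 4.65 - 4.180·0.705882 = 1.699
Σt over all 6·8 pixels = 22269/170 ≈ 130.9941176
V = pitch²·Σt = 1.01²·22269/170 = 133.627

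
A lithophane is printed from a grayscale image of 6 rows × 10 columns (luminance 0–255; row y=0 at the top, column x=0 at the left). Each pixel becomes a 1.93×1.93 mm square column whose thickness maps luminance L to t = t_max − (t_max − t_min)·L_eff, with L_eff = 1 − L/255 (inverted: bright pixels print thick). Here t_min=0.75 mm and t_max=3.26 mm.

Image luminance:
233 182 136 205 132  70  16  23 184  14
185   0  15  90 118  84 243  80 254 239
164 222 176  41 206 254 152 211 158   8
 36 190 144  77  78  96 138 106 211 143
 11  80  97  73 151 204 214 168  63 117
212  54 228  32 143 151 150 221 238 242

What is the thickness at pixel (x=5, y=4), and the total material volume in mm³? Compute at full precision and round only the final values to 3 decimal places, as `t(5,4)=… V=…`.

t(5,4)=2.758 V=466.914

span = t_max - t_min = 3.26 - 0.75 = 2.510
L(5,4) = 204, L_eff = 1 - 204/255 = 0.200000 (inverted)
t(5,4) = 3.26 - 2.510·0.200000 = 2.758
Σt over all 6·10 pixels = 1065471/8500 ≈ 125.3495294
V = pitch²·Σt = 1.93²·1065471/8500 = 466.914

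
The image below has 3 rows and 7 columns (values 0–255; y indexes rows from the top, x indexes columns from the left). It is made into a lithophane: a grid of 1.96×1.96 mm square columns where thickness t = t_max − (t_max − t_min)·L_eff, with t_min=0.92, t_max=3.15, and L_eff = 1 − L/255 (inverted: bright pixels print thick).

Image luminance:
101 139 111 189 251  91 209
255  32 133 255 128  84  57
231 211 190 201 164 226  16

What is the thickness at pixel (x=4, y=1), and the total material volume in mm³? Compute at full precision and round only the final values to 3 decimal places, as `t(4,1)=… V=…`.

span = t_max - t_min = 3.15 - 0.92 = 2.230
L(4,1) = 128, L_eff = 1 - 128/255 = 0.498039 (inverted)
t(4,1) = 3.15 - 2.230·0.498039 = 2.039
Σt over all 3·7 pixels = 611381/12750 ≈ 47.9514510
V = pitch²·Σt = 1.96²·611381/12750 = 184.210

t(4,1)=2.039 V=184.210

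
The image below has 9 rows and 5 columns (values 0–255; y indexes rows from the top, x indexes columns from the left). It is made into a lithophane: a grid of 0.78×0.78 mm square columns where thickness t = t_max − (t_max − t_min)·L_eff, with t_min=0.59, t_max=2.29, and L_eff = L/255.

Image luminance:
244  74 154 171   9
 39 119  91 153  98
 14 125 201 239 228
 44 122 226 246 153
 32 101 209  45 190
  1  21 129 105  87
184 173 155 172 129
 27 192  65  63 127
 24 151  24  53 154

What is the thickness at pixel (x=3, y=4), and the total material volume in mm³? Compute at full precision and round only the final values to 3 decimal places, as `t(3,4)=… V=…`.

span = t_max - t_min = 2.29 - 0.59 = 1.700
L(3,4) = 45, L_eff = 45/255 = 0.176471
t(3,4) = 2.29 - 1.700·0.176471 = 1.990
Σt over all 9·5 pixels = 20189/300 ≈ 67.2966667
V = pitch²·Σt = 0.78²·20189/300 = 40.943

t(3,4)=1.990 V=40.943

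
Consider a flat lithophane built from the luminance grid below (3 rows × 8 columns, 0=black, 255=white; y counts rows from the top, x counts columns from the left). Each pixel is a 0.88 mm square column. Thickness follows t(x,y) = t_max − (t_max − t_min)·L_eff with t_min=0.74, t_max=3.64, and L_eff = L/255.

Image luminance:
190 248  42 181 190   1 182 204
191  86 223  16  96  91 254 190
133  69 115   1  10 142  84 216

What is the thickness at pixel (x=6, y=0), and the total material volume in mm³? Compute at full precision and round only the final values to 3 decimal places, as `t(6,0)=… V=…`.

t(6,0)=1.570 V=39.866

span = t_max - t_min = 3.64 - 0.74 = 2.900
L(6,0) = 182, L_eff = 182/255 = 0.713725
t(6,0) = 3.64 - 2.900·0.713725 = 1.570
Σt over all 3·8 pixels = 131273/2550 ≈ 51.4796078
V = pitch²·Σt = 0.88²·131273/2550 = 39.866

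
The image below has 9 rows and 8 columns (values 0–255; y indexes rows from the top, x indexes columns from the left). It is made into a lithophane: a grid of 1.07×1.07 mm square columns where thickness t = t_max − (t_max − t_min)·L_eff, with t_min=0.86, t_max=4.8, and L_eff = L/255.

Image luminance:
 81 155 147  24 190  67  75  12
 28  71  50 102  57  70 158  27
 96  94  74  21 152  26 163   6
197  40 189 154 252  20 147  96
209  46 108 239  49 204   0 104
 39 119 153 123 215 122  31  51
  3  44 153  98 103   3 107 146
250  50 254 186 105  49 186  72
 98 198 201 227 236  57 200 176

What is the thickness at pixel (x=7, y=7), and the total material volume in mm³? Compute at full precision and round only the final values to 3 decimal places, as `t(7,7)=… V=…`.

span = t_max - t_min = 4.8 - 0.86 = 3.940
L(7,7) = 72, L_eff = 72/255 = 0.282353
t(7,7) = 4.8 - 3.940·0.282353 = 3.688
Σt over all 9·8 pixels = 187971/850 ≈ 221.1423529
V = pitch²·Σt = 1.07²·187971/850 = 253.186

t(7,7)=3.688 V=253.186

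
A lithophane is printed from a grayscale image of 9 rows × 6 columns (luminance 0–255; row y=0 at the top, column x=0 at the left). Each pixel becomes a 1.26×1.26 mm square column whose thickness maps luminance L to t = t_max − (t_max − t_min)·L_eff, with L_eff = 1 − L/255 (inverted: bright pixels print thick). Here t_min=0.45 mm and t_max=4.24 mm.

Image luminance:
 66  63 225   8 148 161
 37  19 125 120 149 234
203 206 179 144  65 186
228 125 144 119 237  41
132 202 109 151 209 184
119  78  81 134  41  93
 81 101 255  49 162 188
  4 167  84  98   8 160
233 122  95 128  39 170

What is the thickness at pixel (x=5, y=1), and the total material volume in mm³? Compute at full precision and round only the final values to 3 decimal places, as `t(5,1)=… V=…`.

span = t_max - t_min = 4.24 - 0.45 = 3.790
L(5,1) = 234, L_eff = 1 - 234/255 = 0.082353 (inverted)
t(5,1) = 4.24 - 3.790·0.082353 = 3.928
Σt over all 9·6 pixels = 1079387/8500 ≈ 126.9867059
V = pitch²·Σt = 1.26²·1079387/8500 = 201.604

t(5,1)=3.928 V=201.604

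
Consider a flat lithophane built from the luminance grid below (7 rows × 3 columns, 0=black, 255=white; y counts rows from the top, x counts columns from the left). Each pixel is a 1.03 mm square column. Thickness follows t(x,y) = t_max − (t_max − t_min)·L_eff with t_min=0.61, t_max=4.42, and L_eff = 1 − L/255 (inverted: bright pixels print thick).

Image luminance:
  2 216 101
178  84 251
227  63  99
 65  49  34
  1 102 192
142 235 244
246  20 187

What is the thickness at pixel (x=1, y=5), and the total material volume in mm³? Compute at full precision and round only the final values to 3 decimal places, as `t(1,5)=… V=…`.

span = t_max - t_min = 4.42 - 0.61 = 3.810
L(1,5) = 235, L_eff = 1 - 235/255 = 0.078431 (inverted)
t(1,5) = 4.42 - 3.810·0.078431 = 4.121
Σt over all 7·3 pixels = 456611/8500 ≈ 53.7189412
V = pitch²·Σt = 1.03²·456611/8500 = 56.990

t(1,5)=4.121 V=56.990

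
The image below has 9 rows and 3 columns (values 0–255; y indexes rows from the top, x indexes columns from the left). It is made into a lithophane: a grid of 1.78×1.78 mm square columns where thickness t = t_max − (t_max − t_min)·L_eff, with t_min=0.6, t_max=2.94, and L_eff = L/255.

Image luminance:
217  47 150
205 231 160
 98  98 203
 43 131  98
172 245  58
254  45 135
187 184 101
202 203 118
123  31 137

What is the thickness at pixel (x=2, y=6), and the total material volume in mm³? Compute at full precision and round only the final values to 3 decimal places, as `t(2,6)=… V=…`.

t(2,6)=2.013 V=138.814

span = t_max - t_min = 2.94 - 0.6 = 2.340
L(2,6) = 101, L_eff = 101/255 = 0.396078
t(2,6) = 2.94 - 2.340·0.396078 = 2.013
Σt over all 9·3 pixels = 43.812
V = pitch²·Σt = 1.78²·43.812 = 138.814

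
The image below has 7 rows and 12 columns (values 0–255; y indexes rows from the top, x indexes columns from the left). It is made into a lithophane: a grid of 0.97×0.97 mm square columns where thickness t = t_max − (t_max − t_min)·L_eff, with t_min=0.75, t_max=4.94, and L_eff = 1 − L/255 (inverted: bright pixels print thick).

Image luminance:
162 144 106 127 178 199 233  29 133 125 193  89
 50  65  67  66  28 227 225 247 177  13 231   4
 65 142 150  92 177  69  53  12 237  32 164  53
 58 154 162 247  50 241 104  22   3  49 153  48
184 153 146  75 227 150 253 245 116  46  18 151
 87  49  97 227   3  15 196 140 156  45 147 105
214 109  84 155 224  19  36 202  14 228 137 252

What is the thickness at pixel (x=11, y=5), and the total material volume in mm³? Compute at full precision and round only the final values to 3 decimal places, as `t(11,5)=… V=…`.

span = t_max - t_min = 4.94 - 0.75 = 4.190
L(11,5) = 105, L_eff = 1 - 105/255 = 0.588235 (inverted)
t(11,5) = 4.94 - 4.190·0.588235 = 2.475
Σt over all 7·12 pixels = 297367/1275 ≈ 233.2290196
V = pitch²·Σt = 0.97²·297367/1275 = 219.445

t(11,5)=2.475 V=219.445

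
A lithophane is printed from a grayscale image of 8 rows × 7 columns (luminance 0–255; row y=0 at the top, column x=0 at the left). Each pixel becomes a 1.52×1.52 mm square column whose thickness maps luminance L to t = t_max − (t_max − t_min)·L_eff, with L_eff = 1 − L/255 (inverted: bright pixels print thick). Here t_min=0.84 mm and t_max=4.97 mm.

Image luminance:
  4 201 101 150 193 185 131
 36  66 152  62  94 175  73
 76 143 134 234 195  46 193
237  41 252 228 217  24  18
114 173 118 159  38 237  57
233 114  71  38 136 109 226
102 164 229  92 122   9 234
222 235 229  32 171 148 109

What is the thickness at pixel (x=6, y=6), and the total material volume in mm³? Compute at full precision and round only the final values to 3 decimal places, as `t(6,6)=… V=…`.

span = t_max - t_min = 4.97 - 0.84 = 4.130
L(6,6) = 234, L_eff = 1 - 234/255 = 0.082353 (inverted)
t(6,6) = 4.97 - 4.130·0.082353 = 4.630
Σt over all 8·7 pixels = 127379/750 ≈ 169.8386667
V = pitch²·Σt = 1.52²·127379/750 = 392.395

t(6,6)=4.630 V=392.395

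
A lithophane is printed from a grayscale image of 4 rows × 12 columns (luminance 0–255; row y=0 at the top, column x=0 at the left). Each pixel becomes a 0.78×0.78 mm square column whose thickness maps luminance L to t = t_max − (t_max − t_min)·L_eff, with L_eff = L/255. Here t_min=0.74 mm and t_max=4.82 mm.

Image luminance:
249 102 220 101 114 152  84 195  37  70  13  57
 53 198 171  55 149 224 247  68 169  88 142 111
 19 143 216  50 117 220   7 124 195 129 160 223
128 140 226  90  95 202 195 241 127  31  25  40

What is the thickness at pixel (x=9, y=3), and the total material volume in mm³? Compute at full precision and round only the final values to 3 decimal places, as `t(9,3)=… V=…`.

t(9,3)=4.324 V=80.289

span = t_max - t_min = 4.82 - 0.74 = 4.080
L(9,3) = 31, L_eff = 31/255 = 0.121569
t(9,3) = 4.82 - 4.080·0.121569 = 4.324
Σt over all 4·12 pixels = 131.968
V = pitch²·Σt = 0.78²·131.968 = 80.289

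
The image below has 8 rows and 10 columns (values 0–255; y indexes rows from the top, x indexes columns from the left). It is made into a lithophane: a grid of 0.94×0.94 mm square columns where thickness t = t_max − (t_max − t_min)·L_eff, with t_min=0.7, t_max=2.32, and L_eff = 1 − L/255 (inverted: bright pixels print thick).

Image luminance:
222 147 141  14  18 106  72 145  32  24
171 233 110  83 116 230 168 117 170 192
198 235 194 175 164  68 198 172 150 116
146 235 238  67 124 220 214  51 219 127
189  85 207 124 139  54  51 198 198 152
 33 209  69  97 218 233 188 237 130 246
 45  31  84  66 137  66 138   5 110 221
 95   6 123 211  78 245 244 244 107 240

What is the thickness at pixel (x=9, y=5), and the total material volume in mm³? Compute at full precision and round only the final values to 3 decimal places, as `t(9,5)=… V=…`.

t(9,5)=2.263 V=113.335

span = t_max - t_min = 2.32 - 0.7 = 1.620
L(9,5) = 246, L_eff = 1 - 246/255 = 0.035294 (inverted)
t(9,5) = 2.32 - 1.620·0.035294 = 2.263
Σt over all 8·10 pixels = 4361/34 ≈ 128.2647059
V = pitch²·Σt = 0.94²·4361/34 = 113.335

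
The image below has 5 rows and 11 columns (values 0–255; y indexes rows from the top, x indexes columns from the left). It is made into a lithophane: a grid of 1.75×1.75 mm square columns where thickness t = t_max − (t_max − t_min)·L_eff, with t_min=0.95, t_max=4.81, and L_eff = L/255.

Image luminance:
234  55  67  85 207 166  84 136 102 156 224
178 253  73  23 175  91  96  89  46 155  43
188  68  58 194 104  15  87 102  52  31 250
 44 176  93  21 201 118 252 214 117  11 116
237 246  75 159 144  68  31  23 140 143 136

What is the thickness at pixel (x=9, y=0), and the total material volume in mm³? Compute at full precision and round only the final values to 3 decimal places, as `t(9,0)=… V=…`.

span = t_max - t_min = 4.81 - 0.95 = 3.860
L(9,0) = 156, L_eff = 156/255 = 0.611765
t(9,0) = 4.81 - 3.860·0.611765 = 2.449
Σt over all 5·11 pixels = 4178353/25500 ≈ 163.8569804
V = pitch²·Σt = 1.75²·4178353/25500 = 501.812

t(9,0)=2.449 V=501.812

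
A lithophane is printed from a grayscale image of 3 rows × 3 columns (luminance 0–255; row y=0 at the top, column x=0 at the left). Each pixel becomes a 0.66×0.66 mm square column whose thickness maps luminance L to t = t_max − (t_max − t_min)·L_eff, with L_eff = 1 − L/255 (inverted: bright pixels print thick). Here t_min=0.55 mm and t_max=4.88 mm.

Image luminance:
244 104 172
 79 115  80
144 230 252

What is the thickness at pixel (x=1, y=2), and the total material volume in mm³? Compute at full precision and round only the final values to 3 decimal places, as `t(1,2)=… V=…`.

t(1,2)=4.455 V=12.659

span = t_max - t_min = 4.88 - 0.55 = 4.330
L(1,2) = 230, L_eff = 1 - 230/255 = 0.098039 (inverted)
t(1,2) = 4.88 - 4.330·0.098039 = 4.455
Σt over all 3·3 pixels = 148217/5100 ≈ 29.0621569
V = pitch²·Σt = 0.66²·148217/5100 = 12.659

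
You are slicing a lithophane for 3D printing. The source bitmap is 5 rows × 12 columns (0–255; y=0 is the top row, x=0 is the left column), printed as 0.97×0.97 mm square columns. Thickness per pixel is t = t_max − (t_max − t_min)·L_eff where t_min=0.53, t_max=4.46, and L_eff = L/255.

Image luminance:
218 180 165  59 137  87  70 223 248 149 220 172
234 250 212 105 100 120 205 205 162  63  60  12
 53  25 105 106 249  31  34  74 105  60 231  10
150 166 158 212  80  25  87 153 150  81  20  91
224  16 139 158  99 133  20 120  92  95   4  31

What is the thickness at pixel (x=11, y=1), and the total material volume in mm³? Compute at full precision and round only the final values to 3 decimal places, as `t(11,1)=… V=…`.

span = t_max - t_min = 4.46 - 0.53 = 3.930
L(11,1) = 12, L_eff = 12/255 = 0.047059
t(11,1) = 4.46 - 3.930·0.047059 = 4.275
Σt over all 5·12 pixels = 1325767/8500 ≈ 155.9725882
V = pitch²·Σt = 0.97²·1325767/8500 = 146.755

t(11,1)=4.275 V=146.755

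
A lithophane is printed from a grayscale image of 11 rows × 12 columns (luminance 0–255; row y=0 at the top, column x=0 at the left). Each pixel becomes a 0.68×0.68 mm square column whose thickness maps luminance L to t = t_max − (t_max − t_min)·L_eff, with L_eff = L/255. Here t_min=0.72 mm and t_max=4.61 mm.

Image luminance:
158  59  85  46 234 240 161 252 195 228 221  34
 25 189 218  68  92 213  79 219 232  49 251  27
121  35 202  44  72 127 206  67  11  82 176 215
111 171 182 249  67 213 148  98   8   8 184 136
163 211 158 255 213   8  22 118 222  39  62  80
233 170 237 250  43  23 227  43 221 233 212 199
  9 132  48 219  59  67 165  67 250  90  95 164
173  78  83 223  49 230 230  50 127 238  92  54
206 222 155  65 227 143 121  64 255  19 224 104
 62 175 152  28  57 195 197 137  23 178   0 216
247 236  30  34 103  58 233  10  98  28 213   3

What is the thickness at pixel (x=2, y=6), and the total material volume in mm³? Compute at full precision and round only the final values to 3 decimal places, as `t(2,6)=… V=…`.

t(2,6)=3.878 V=156.808

span = t_max - t_min = 4.61 - 0.72 = 3.890
L(2,6) = 48, L_eff = 48/255 = 0.188235
t(2,6) = 4.61 - 3.890·0.188235 = 3.878
Σt over all 11·12 pixels = 432376/1275 ≈ 339.1184314
V = pitch²·Σt = 0.68²·432376/1275 = 156.808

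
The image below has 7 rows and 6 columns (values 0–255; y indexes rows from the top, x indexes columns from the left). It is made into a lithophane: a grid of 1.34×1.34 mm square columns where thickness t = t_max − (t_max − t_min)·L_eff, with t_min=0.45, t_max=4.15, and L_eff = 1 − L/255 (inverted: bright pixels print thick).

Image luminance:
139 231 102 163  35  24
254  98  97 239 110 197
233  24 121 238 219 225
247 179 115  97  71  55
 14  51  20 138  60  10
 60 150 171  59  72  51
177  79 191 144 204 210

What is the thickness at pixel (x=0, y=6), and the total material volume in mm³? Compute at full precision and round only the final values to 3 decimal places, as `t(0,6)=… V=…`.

span = t_max - t_min = 4.15 - 0.45 = 3.700
L(0,6) = 177, L_eff = 1 - 177/255 = 0.305882 (inverted)
t(0,6) = 4.15 - 3.700·0.305882 = 3.018
Σt over all 7·6 pixels = 247033/2550 ≈ 96.8756863
V = pitch²·Σt = 1.34²·247033/2550 = 173.950

t(0,6)=3.018 V=173.950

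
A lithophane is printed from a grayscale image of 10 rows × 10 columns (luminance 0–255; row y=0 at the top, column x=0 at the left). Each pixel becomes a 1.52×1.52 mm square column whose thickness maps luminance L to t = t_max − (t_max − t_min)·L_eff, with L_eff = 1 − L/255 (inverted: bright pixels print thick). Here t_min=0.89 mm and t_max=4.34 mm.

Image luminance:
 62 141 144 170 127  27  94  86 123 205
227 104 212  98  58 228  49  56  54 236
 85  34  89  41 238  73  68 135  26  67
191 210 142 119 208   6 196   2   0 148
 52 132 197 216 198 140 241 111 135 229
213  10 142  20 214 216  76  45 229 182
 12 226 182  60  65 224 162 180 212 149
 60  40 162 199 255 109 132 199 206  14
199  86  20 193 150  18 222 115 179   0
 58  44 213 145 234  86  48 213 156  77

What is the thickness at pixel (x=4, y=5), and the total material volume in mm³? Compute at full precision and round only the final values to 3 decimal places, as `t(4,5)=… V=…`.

span = t_max - t_min = 4.34 - 0.89 = 3.450
L(4,5) = 214, L_eff = 1 - 214/255 = 0.160784 (inverted)
t(4,5) = 4.34 - 3.450·0.160784 = 3.785
Σt over all 10·10 pixels = 447563/1700 ≈ 263.2723529
V = pitch²·Σt = 1.52²·447563/1700 = 608.264

t(4,5)=3.785 V=608.264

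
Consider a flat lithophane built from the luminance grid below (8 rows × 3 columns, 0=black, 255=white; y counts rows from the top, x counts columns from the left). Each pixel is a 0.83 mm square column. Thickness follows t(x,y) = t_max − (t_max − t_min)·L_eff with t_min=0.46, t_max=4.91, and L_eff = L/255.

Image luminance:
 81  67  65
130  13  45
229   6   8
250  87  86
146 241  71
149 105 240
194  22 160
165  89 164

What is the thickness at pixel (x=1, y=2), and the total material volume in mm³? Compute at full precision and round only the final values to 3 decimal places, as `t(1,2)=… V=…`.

t(1,2)=4.805 V=47.362

span = t_max - t_min = 4.91 - 0.46 = 4.450
L(1,2) = 6, L_eff = 6/255 = 0.023529
t(1,2) = 4.91 - 4.450·0.023529 = 4.805
Σt over all 8·3 pixels = 350627/5100 ≈ 68.7503922
V = pitch²·Σt = 0.83²·350627/5100 = 47.362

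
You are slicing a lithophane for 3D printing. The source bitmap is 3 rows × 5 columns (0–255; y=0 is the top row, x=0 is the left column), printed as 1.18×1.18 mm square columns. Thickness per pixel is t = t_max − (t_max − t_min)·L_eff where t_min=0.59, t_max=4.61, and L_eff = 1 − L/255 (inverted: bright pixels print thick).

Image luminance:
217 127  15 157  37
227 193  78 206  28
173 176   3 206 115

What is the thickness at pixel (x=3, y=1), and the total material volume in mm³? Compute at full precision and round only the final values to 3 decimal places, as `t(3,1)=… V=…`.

t(3,1)=3.838 V=55.302

span = t_max - t_min = 4.61 - 0.59 = 4.020
L(3,1) = 206, L_eff = 1 - 206/255 = 0.192157 (inverted)
t(3,1) = 4.61 - 4.020·0.192157 = 3.838
Σt over all 3·5 pixels = 337597/8500 ≈ 39.7172941
V = pitch²·Σt = 1.18²·337597/8500 = 55.302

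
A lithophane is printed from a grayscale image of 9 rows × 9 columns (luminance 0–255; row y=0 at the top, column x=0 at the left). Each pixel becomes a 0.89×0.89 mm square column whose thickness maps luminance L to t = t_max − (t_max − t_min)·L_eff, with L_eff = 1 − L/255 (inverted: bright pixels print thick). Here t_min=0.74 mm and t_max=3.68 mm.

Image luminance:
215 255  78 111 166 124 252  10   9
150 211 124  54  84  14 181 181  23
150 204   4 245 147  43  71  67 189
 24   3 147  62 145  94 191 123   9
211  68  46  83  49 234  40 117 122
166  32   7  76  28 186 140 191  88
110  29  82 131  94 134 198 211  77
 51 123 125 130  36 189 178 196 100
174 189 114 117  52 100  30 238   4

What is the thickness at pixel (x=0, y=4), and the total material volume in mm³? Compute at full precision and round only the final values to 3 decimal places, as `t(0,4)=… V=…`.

t(0,4)=3.173 V=132.008

span = t_max - t_min = 3.68 - 0.74 = 2.940
L(0,4) = 211, L_eff = 1 - 211/255 = 0.172549 (inverted)
t(0,4) = 3.68 - 2.940·0.172549 = 3.173
Σt over all 9·9 pixels = 708289/4250 ≈ 166.6562353
V = pitch²·Σt = 0.89²·708289/4250 = 132.008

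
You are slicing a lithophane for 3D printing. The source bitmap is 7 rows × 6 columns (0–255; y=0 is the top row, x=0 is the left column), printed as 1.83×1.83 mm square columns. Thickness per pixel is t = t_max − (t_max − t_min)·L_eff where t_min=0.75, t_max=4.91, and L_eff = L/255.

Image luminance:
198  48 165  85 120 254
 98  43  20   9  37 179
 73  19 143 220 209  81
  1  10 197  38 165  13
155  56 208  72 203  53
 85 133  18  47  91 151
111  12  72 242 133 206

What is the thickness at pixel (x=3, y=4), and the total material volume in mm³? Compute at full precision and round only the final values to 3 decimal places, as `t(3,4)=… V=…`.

t(3,4)=3.735 V=446.237

span = t_max - t_min = 4.91 - 0.75 = 4.160
L(3,4) = 72, L_eff = 72/255 = 0.282353
t(3,4) = 4.91 - 4.160·0.282353 = 3.735
Σt over all 7·6 pixels = 566307/4250 ≈ 133.2487059
V = pitch²·Σt = 1.83²·566307/4250 = 446.237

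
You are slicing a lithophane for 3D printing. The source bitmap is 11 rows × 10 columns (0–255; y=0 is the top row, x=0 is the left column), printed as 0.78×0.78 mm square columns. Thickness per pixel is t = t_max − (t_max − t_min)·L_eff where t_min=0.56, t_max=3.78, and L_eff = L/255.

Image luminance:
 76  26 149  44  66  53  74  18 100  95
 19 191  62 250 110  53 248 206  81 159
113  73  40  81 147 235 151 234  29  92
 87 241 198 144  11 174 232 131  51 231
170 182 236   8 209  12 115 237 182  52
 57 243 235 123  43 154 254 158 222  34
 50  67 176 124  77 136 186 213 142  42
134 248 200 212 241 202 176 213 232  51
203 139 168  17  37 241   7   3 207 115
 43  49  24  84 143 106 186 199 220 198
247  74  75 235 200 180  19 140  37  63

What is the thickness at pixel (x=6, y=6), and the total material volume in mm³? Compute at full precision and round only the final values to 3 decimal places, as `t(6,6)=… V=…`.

t(6,6)=1.431 V=141.714

span = t_max - t_min = 3.78 - 0.56 = 3.220
L(6,6) = 186, L_eff = 186/255 = 0.729412
t(6,6) = 3.78 - 3.220·0.729412 = 1.431
Σt over all 11·10 pixels = 1484924/6375 ≈ 232.9292549
V = pitch²·Σt = 0.78²·1484924/6375 = 141.714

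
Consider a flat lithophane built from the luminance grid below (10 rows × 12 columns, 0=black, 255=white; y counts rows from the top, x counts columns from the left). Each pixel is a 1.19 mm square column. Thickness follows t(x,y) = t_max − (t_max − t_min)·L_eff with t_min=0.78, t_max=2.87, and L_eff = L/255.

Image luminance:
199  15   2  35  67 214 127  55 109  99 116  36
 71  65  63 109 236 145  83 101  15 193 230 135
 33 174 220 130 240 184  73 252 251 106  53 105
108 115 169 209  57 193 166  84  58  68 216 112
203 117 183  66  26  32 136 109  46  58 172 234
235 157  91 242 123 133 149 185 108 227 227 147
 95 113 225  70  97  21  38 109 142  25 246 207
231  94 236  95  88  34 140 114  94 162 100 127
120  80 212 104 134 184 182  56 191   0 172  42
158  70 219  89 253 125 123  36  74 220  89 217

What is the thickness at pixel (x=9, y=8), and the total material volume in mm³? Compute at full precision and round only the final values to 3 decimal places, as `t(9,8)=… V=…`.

t(9,8)=2.870 V=309.488

span = t_max - t_min = 2.87 - 0.78 = 2.090
L(9,8) = 0, L_eff = 0/255 = 0.000000
t(9,8) = 2.87 - 2.090·0.000000 = 2.870
Σt over all 10·12 pixels = 1114601/5100 ≈ 218.5492157
V = pitch²·Σt = 1.19²·1114601/5100 = 309.488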